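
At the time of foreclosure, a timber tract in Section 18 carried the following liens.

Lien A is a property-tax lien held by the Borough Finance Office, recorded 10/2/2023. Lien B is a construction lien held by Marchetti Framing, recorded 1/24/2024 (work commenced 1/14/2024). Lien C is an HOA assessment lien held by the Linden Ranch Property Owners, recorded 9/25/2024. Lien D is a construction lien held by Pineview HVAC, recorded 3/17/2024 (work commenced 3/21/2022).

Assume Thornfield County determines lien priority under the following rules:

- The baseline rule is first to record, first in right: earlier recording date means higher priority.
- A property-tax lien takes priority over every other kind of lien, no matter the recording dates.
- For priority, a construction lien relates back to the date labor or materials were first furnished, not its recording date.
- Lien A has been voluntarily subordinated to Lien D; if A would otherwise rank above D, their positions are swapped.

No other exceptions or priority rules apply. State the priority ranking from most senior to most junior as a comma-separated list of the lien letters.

First, effective dates: B's effective date is 1/14/2024, when work began; D relates back to 3/21/2022 (work commenced).
A is a property-tax lien, so it outranks all other liens regardless of date.
Remaining liens by effective date: D (3/21/2022), B (1/14/2024), C (9/25/2024).
The subordination applies — A was senior to D — so A and D swap.

D, A, B, C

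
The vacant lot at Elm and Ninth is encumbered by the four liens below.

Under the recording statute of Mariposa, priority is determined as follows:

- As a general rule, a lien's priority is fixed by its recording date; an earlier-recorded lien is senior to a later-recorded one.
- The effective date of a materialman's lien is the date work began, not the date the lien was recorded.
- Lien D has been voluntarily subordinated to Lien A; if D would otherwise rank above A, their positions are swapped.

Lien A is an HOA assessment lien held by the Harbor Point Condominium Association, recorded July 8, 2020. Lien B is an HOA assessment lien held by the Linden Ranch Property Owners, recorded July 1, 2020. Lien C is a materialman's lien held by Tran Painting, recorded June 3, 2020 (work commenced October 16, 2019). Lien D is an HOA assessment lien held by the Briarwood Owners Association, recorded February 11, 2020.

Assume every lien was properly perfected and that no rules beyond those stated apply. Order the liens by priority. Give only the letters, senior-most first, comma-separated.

C, A, B, D

Effective dates: C's effective date is October 16, 2019, when work began.
Ordering by effective date: C (October 16, 2019), D (February 11, 2020), B (July 1, 2020), A (July 8, 2020).
D is senior to A before the subordination, so the two trade places.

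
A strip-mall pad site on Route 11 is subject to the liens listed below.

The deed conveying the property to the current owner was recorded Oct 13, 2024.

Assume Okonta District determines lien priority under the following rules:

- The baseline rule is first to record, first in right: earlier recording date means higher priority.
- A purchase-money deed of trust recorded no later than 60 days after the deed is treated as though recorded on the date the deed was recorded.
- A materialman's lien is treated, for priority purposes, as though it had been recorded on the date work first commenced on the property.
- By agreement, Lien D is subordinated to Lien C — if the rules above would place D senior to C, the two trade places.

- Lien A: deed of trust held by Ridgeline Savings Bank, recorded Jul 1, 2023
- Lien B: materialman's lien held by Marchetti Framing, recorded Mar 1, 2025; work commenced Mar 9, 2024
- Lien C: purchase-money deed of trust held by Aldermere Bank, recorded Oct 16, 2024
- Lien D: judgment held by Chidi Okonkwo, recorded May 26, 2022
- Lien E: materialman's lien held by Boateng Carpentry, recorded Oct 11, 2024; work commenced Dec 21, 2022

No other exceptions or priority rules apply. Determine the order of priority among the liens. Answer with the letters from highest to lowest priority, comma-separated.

C, E, A, B, D

First, effective dates: B's effective date is Mar 9, 2024, when work began; C relates back to the deed date Oct 13, 2024; E is treated as recorded Dec 21, 2022, the work-commencement date.
Ordering by effective date: D (May 26, 2022), E (Dec 21, 2022), A (Jul 1, 2023), B (Mar 9, 2024), C (Oct 13, 2024).
Because D would otherwise rank above C, the subordination swaps them.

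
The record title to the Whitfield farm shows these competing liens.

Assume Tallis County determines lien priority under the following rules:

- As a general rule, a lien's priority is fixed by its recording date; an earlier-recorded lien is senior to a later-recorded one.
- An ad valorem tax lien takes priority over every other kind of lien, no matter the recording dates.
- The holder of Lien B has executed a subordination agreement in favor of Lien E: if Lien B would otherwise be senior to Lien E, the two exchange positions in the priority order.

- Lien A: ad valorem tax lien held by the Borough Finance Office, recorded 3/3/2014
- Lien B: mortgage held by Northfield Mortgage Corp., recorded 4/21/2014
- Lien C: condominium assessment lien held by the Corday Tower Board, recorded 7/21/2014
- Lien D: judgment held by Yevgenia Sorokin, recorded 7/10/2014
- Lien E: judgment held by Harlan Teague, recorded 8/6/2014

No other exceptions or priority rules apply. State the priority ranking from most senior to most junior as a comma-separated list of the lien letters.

A, E, D, C, B

A, as an ad valorem tax lien, has superpriority and ranks first.
Among the remaining liens, by effective date: B (4/21/2014), D (7/10/2014), C (7/21/2014), E (8/6/2014).
Because B would otherwise rank above E, the subordination swaps them.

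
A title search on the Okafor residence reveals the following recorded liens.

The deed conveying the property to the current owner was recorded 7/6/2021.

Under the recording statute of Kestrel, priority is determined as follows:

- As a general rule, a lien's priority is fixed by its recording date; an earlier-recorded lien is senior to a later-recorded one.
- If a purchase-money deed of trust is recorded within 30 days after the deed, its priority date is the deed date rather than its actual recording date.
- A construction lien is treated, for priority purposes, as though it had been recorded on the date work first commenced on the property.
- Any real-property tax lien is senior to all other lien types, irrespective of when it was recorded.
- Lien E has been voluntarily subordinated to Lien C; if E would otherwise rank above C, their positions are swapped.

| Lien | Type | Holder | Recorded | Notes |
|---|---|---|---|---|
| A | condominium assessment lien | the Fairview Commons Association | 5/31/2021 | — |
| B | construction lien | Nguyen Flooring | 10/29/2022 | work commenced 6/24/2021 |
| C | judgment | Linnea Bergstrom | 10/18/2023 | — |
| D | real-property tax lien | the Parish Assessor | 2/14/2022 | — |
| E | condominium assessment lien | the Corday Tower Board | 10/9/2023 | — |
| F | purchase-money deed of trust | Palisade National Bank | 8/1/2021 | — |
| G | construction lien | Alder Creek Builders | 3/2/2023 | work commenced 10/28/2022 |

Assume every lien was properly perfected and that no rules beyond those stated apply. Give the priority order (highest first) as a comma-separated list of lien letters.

Effective dates: B's effective date is 6/24/2021, when work began; F's effective date is the deed date, 7/6/2021; G is treated as recorded 10/28/2022, the work-commencement date.
D is a real-property tax lien and takes priority over every other lien.
The other liens, earliest effective date first: A (5/31/2021), B (6/24/2021), F (7/6/2021), G (10/28/2022), E (10/9/2023), C (10/18/2023).
Because E would otherwise rank above C, the subordination swaps them.

D, A, B, F, G, C, E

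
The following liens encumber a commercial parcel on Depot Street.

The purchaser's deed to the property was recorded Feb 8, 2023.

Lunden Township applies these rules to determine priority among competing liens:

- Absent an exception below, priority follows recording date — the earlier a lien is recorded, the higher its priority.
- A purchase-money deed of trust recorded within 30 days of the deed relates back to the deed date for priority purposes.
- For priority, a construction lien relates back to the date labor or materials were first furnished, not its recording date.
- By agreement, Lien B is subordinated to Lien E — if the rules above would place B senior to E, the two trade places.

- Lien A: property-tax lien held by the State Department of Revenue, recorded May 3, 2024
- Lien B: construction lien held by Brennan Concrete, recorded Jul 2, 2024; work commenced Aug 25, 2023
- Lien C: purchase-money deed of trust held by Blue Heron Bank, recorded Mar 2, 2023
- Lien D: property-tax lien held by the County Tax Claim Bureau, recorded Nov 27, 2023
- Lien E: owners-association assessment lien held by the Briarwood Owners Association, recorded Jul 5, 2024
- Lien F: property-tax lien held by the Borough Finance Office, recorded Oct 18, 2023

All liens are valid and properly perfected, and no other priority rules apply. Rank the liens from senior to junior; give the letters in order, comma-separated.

Effective dates after the stated exceptions: B relates back to Aug 25, 2023 (work commenced); C relates back to the deed date Feb 8, 2023.
By effective date: C (Feb 8, 2023), B (Aug 25, 2023), F (Oct 18, 2023), D (Nov 27, 2023), A (May 3, 2024), E (Jul 5, 2024).
B is senior to E before the subordination, so the two trade places.

C, E, F, D, A, B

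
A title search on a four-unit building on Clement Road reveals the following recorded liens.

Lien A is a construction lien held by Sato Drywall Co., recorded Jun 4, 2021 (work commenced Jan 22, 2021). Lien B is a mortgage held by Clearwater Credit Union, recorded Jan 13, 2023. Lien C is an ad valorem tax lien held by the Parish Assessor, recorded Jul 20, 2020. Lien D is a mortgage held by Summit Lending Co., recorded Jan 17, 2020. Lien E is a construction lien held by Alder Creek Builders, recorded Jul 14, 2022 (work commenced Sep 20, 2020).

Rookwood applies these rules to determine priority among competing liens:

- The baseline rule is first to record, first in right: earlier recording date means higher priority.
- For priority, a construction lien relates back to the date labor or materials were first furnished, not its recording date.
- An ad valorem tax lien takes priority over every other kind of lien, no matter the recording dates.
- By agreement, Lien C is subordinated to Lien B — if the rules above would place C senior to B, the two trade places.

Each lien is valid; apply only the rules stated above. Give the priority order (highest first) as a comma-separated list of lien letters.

First, effective dates: A relates back to Jan 22, 2021 (work commenced); E's effective date is Sep 20, 2020, when work began.
C is an ad valorem tax lien and takes priority over every other lien.
The other liens, earliest effective date first: D (Jan 17, 2020), E (Sep 20, 2020), A (Jan 22, 2021), B (Jan 13, 2023).
C would otherwise be senior to B, so under the subordination agreement C and B exchange positions.

B, D, E, A, C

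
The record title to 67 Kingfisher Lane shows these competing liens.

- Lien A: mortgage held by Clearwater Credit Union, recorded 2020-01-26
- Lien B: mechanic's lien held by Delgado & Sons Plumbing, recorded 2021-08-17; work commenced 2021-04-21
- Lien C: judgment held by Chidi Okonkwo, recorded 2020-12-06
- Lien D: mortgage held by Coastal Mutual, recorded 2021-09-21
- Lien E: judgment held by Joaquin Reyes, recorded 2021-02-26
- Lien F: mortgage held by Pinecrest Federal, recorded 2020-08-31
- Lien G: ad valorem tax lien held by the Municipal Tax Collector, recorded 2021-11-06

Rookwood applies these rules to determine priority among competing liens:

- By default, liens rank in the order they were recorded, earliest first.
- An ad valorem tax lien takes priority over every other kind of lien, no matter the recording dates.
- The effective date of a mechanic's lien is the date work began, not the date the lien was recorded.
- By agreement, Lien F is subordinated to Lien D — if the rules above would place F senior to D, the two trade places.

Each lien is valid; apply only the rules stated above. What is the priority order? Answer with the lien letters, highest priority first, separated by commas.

G, A, D, C, E, B, F

First, effective dates: B's effective date is 2021-04-21, when work began.
As an ad valorem tax lien, G is senior to every other lien.
Among the remaining liens, by effective date: A (2020-01-26), F (2020-08-31), C (2020-12-06), E (2021-02-26), B (2021-04-21), D (2021-09-21).
The subordination applies — F was senior to D — so F and D swap.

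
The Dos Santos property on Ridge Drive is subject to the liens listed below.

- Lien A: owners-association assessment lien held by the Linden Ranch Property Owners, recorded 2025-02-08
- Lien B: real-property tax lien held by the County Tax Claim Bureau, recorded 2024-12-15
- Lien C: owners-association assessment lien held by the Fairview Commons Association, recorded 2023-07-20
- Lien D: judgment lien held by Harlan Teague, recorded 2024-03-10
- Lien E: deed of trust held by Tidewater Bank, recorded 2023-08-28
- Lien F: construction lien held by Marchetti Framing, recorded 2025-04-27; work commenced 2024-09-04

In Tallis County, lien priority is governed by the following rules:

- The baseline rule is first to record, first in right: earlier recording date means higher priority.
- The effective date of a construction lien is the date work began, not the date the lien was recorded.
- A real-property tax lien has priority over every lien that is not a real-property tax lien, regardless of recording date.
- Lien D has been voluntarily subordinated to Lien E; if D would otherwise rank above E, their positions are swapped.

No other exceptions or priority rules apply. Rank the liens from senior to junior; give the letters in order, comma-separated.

Adjusting effective dates: F is treated as recorded 2024-09-04, the work-commencement date.
B is a real-property tax lien and takes priority over every other lien.
Among the remaining liens, by effective date: C (2023-07-20), E (2023-08-28), D (2024-03-10), F (2024-09-04), A (2025-02-08).
D already ranks below E; the subordination has no effect.

B, C, E, D, F, A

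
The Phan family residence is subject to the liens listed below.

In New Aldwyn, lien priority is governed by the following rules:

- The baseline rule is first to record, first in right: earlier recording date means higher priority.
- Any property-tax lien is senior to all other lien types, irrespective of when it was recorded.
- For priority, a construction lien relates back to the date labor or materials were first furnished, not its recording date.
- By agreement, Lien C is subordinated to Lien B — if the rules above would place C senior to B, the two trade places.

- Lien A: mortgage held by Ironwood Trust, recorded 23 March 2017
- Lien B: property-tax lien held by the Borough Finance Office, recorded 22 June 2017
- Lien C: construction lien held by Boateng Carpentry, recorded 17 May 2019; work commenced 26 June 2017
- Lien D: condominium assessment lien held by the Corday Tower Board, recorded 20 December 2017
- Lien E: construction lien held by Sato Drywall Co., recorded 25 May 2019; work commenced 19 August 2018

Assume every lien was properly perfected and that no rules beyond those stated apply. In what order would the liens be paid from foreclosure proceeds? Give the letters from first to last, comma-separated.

B, A, C, D, E

Adjusting effective dates: C's effective date is 26 June 2017, when work began; E is treated as recorded 19 August 2018, the work-commencement date.
B is a property-tax lien and takes priority over every other lien.
Among the remaining liens, by effective date: A (23 March 2017), C (26 June 2017), D (20 December 2017), E (19 August 2018).
Since C is not senior to B, the subordination leaves the order unchanged.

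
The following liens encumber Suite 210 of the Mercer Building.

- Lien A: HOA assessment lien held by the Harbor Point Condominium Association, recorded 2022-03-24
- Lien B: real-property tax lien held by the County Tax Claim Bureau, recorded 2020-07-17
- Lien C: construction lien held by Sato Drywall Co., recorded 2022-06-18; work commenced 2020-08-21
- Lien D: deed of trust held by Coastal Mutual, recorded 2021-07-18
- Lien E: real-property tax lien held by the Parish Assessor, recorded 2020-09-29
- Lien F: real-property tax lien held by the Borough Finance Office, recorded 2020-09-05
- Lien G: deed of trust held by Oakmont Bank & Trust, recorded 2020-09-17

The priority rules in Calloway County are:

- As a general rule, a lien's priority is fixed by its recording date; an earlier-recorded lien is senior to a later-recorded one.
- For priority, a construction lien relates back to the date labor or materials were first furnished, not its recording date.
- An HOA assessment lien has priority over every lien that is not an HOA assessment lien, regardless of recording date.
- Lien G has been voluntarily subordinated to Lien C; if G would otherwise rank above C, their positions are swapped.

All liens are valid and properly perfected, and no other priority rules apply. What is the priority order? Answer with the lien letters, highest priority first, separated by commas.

A, B, C, F, G, E, D

Effective dates after the stated exceptions: C relates back to 2020-08-21 (work commenced).
A, as an HOA assessment lien, has superpriority and ranks first.
Ordering the rest by effective date: B (2020-07-17), C (2020-08-21), F (2020-09-05), G (2020-09-17), E (2020-09-29), D (2021-07-18).
G is already junior to C, so the subordination agreement changes nothing.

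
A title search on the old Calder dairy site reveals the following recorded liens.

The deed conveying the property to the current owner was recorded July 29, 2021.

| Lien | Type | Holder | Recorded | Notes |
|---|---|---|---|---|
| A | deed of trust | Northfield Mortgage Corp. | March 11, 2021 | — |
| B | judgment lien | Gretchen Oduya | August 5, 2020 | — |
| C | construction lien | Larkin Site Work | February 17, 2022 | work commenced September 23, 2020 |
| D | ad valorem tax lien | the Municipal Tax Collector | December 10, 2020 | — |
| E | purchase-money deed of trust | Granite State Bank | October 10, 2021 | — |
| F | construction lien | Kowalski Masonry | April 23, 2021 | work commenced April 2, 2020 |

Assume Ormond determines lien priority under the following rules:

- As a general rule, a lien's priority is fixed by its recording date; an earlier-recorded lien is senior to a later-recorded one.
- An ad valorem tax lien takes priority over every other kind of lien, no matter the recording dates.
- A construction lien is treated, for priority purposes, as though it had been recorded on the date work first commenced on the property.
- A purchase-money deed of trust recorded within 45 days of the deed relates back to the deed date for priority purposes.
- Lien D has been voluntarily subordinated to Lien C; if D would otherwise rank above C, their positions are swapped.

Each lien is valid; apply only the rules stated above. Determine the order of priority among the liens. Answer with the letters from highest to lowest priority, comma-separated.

First, effective dates: C is treated as recorded September 23, 2020, the work-commencement date; E was recorded 73 days after the deed — beyond 45 days — so no relation-back applies; F's effective date is April 2, 2020, when work began.
D, as an ad valorem tax lien, has superpriority and ranks first.
Among the remaining liens, by effective date: F (April 2, 2020), B (August 5, 2020), C (September 23, 2020), A (March 11, 2021), E (October 10, 2021).
Because D would otherwise rank above C, the subordination swaps them.

C, F, B, D, A, E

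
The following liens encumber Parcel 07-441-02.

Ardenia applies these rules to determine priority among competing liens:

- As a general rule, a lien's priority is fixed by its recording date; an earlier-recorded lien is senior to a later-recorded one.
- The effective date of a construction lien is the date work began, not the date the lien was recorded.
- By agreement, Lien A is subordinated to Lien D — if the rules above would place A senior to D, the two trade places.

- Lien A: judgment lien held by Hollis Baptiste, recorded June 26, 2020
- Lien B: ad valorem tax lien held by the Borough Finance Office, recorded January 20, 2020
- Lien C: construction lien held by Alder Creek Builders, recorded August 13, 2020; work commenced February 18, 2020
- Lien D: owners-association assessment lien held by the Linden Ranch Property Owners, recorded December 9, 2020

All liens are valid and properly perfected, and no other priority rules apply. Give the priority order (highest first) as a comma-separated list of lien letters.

B, C, D, A

First, effective dates: C is treated as recorded February 18, 2020, the work-commencement date.
By effective date, earliest first: B (January 20, 2020), C (February 18, 2020), A (June 26, 2020), D (December 9, 2020).
A would otherwise be senior to D, so under the subordination agreement A and D exchange positions.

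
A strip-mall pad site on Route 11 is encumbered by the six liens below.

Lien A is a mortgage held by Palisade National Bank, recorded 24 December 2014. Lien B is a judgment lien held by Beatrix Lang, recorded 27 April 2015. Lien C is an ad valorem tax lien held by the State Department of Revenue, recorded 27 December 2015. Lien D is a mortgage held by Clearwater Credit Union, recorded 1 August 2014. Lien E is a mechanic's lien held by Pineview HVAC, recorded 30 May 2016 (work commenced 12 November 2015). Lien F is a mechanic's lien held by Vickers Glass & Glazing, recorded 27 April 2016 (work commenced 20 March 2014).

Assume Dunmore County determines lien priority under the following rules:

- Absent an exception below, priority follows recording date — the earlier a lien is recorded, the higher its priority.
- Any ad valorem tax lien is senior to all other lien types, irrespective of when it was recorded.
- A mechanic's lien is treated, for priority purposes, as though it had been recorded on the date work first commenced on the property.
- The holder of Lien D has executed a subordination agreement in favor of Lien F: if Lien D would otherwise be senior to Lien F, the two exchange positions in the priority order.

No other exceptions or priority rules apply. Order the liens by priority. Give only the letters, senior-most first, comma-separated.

C, F, D, A, B, E

First, effective dates: E's effective date is 12 November 2015, when work began; F is treated as recorded 20 March 2014, the work-commencement date.
C, as an ad valorem tax lien, has superpriority and ranks first.
Remaining liens by effective date: F (20 March 2014), D (1 August 2014), A (24 December 2014), B (27 April 2015), E (12 November 2015).
D is already junior to F, so the subordination agreement changes nothing.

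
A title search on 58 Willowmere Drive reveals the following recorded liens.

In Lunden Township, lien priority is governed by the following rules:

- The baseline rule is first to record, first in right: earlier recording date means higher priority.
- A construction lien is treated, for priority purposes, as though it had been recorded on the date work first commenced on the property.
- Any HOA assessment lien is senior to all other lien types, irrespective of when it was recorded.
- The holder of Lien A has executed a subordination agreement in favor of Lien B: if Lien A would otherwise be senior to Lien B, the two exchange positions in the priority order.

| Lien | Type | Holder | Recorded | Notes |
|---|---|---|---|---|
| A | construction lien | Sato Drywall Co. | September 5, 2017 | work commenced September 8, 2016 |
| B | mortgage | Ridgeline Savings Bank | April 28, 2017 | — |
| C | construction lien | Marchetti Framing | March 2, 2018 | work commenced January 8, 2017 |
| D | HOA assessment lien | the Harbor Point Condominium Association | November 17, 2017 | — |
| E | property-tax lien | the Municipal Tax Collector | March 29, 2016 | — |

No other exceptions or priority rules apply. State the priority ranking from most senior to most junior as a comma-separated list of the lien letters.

D, E, B, C, A

Effective dates: A is treated as recorded September 8, 2016, the work-commencement date; C is treated as recorded January 8, 2017, the work-commencement date.
D is an HOA assessment lien and takes priority over every other lien.
Ordering the rest by effective date: E (March 29, 2016), A (September 8, 2016), C (January 8, 2017), B (April 28, 2017).
A is senior to B before the subordination, so the two trade places.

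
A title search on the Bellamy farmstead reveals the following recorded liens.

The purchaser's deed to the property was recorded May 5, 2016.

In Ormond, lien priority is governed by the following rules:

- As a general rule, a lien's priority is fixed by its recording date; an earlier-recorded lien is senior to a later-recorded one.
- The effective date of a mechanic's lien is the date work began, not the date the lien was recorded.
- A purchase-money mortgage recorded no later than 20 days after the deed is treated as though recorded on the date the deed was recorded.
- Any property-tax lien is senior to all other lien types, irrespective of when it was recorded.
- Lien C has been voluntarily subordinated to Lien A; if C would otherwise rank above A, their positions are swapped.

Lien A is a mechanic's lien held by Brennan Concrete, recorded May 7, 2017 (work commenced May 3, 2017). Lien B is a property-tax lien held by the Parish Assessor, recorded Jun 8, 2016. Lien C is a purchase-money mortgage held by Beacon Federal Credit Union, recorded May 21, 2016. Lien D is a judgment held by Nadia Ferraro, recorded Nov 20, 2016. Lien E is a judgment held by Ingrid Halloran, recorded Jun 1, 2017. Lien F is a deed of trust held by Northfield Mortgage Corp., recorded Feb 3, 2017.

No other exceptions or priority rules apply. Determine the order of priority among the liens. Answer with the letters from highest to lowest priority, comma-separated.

B, A, D, F, C, E

Effective dates: A relates back to May 3, 2017 (work commenced); C relates back to the deed date May 5, 2016.
B is a property-tax lien and takes priority over every other lien.
Ordering the rest by effective date: C (May 5, 2016), D (Nov 20, 2016), F (Feb 3, 2017), A (May 3, 2017), E (Jun 1, 2017).
C would otherwise be senior to A, so under the subordination agreement C and A exchange positions.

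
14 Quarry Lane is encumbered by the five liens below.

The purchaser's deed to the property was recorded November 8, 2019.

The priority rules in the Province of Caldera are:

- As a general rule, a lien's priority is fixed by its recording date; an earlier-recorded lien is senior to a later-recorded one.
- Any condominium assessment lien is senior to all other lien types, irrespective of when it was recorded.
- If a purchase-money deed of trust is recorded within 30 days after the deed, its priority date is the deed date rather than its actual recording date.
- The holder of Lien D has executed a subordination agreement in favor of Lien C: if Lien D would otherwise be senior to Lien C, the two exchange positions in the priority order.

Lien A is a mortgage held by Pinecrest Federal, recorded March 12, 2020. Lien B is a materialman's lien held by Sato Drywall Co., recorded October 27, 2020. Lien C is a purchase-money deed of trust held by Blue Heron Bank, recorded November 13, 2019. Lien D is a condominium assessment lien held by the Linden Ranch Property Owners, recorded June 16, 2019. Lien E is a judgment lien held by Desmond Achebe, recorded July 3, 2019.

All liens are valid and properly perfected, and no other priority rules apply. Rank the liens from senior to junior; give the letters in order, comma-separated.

C, E, D, A, B

Effective dates: C was recorded within the 30-day window, so its effective date is the deed date November 8, 2019.
As a condominium assessment lien, D is senior to every other lien.
Remaining liens by effective date: E (July 3, 2019), C (November 8, 2019), A (March 12, 2020), B (October 27, 2020).
D would otherwise be senior to C, so under the subordination agreement D and C exchange positions.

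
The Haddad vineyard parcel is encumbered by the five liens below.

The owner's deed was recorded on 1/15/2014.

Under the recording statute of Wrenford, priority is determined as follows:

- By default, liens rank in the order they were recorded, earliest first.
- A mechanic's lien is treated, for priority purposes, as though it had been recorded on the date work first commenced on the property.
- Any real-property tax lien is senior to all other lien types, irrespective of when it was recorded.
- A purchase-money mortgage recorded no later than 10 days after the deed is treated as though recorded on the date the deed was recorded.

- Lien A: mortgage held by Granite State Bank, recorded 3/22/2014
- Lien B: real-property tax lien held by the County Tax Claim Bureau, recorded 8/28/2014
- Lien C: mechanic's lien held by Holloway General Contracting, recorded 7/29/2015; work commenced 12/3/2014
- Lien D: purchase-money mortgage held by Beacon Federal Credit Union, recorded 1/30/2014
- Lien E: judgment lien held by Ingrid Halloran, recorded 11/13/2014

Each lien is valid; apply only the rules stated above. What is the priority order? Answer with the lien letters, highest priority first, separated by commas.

B, D, A, E, C

First, effective dates: C's effective date is 12/3/2014, when work began; D missed the 10-day window (15 days after the deed), so its recording date stands.
As a real-property tax lien, B is senior to every other lien.
Ordering the rest by effective date: D (1/30/2014), A (3/22/2014), E (11/13/2014), C (12/3/2014).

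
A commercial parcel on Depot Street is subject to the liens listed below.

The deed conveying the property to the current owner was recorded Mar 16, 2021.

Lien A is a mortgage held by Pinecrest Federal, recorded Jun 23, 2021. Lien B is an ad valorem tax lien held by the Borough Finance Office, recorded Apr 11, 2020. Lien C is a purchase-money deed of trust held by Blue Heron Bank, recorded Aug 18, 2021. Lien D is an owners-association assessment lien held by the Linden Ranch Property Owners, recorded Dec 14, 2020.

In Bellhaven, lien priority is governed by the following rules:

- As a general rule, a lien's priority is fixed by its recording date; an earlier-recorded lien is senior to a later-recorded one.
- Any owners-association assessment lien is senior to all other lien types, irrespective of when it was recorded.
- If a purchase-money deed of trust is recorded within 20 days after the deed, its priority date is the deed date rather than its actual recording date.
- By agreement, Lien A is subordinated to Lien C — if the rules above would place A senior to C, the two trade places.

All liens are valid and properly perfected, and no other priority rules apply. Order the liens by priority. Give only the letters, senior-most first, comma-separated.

D, B, C, A

Effective dates: C was recorded 155 days after the deed — beyond 20 days — so no relation-back applies.
D is an owners-association assessment lien, so it outranks all other liens regardless of date.
The other liens, earliest effective date first: B (Apr 11, 2020), A (Jun 23, 2021), C (Aug 18, 2021).
A is senior to C before the subordination, so the two trade places.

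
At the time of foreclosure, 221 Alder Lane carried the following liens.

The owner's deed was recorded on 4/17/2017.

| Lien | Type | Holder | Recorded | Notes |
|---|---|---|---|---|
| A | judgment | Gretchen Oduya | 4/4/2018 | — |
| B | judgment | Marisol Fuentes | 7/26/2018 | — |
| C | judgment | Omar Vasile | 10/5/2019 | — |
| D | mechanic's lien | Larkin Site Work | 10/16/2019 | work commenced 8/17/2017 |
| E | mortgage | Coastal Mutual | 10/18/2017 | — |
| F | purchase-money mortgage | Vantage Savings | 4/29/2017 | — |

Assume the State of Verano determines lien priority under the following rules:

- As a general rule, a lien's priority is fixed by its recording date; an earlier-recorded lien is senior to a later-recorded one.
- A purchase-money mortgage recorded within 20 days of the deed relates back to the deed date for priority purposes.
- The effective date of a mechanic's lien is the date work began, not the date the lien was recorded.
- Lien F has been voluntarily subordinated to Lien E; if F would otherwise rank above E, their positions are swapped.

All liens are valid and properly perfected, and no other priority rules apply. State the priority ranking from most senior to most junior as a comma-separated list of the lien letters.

E, D, F, A, B, C

Effective dates after the stated exceptions: D is treated as recorded 8/17/2017, the work-commencement date; F was recorded within the 20-day window, so its effective date is the deed date 4/17/2017.
Ordering by effective date: F (4/17/2017), D (8/17/2017), E (10/18/2017), A (4/4/2018), B (7/26/2018), C (10/5/2019).
F would otherwise be senior to E, so under the subordination agreement F and E exchange positions.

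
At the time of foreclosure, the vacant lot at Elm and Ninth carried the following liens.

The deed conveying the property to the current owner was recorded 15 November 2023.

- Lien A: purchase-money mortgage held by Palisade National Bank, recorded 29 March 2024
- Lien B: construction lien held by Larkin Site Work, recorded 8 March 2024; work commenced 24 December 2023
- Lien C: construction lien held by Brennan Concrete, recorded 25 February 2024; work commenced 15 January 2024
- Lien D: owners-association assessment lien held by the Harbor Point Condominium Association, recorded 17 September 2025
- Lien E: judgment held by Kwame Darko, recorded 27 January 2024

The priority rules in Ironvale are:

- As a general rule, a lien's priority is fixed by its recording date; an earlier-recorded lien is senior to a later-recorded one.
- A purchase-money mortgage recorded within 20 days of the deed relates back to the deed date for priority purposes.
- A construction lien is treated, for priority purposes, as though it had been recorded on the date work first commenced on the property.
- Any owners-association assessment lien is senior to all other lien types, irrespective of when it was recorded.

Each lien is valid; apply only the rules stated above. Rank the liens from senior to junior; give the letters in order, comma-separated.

D, B, C, E, A

Effective dates: A was recorded 135 days after the deed, outside the 20-day window, so it keeps its recording date; B is treated as recorded 24 December 2023, the work-commencement date; C relates back to 15 January 2024 (work commenced).
As an owners-association assessment lien, D is senior to every other lien.
Among the remaining liens, by effective date: B (24 December 2023), C (15 January 2024), E (27 January 2024), A (29 March 2024).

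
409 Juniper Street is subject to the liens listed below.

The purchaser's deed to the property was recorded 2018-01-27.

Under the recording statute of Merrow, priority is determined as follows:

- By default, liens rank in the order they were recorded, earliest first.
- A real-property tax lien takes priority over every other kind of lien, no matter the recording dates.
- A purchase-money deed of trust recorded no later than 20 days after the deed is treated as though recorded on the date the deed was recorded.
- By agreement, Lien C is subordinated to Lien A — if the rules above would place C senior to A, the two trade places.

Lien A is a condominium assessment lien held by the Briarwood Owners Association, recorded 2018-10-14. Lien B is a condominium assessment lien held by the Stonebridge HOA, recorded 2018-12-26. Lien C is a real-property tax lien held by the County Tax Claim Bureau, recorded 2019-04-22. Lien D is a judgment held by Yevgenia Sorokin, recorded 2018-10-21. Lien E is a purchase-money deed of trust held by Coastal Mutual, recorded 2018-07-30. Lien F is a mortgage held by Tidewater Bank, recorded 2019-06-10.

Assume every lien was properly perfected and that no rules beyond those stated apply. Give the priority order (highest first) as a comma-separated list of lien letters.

Effective dates: E was recorded 184 days after the deed, outside the 20-day window, so it keeps its recording date.
C, as a real-property tax lien, has superpriority and ranks first.
Remaining liens by effective date: E (2018-07-30), A (2018-10-14), D (2018-10-21), B (2018-12-26), F (2019-06-10).
The subordination applies — C was senior to A — so C and A swap.

A, E, C, D, B, F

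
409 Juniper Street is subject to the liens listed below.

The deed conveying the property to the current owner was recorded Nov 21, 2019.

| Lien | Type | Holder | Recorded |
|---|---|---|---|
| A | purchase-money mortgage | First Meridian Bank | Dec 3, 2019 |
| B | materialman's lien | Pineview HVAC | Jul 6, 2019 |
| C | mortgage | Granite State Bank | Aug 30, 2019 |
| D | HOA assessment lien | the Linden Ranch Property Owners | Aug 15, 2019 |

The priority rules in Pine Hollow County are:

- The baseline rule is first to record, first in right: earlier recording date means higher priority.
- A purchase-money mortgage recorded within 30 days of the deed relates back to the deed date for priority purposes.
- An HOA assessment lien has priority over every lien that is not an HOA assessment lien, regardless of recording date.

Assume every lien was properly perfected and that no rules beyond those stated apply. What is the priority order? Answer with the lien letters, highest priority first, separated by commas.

D, B, C, A

Effective dates after the stated exceptions: A's effective date is the deed date, Nov 21, 2019.
D is an HOA assessment lien and takes priority over every other lien.
Ordering the rest by effective date: B (Jul 6, 2019), C (Aug 30, 2019), A (Nov 21, 2019).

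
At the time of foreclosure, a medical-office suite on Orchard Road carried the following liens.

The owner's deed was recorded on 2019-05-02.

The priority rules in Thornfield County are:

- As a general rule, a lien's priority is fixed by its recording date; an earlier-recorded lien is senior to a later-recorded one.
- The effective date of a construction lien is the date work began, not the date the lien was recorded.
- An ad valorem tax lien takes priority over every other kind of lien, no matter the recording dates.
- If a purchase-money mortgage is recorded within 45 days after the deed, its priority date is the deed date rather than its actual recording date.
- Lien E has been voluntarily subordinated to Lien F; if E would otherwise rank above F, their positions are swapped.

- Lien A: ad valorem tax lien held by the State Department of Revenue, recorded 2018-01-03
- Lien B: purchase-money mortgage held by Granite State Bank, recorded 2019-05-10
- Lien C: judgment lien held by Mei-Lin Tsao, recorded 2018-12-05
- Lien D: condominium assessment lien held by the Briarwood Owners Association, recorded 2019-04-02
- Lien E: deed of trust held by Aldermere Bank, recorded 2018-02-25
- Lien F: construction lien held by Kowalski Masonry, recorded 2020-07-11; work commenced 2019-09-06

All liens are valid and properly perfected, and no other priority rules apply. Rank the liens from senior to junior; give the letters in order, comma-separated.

First, effective dates: B was recorded within the 45-day window, so its effective date is the deed date 2019-05-02; F's effective date is 2019-09-06, when work began.
A, as an ad valorem tax lien, has superpriority and ranks first.
Ordering the rest by effective date: E (2018-02-25), C (2018-12-05), D (2019-04-02), B (2019-05-02), F (2019-09-06).
The subordination applies — E was senior to F — so E and F swap.

A, F, C, D, B, E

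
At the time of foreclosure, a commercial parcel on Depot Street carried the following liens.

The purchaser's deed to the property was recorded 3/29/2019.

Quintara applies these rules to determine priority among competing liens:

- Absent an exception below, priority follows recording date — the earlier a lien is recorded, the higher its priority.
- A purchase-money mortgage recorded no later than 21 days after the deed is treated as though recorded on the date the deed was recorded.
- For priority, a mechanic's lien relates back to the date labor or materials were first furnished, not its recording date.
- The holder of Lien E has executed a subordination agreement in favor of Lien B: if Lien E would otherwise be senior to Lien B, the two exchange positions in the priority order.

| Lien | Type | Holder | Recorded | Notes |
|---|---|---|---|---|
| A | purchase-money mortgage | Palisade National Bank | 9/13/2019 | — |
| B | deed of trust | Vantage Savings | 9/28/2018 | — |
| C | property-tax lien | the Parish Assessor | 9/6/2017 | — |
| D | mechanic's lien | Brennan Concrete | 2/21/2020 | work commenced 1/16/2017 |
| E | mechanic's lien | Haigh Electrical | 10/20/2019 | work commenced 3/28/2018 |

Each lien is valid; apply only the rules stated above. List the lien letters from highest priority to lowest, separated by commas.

D, C, B, E, A

Effective dates: A was recorded 168 days after the deed — beyond 21 days — so no relation-back applies; D is treated as recorded 1/16/2017, the work-commencement date; E is treated as recorded 3/28/2018, the work-commencement date.
Ordering by effective date: D (1/16/2017), C (9/6/2017), E (3/28/2018), B (9/28/2018), A (9/13/2019).
E is senior to B before the subordination, so the two trade places.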